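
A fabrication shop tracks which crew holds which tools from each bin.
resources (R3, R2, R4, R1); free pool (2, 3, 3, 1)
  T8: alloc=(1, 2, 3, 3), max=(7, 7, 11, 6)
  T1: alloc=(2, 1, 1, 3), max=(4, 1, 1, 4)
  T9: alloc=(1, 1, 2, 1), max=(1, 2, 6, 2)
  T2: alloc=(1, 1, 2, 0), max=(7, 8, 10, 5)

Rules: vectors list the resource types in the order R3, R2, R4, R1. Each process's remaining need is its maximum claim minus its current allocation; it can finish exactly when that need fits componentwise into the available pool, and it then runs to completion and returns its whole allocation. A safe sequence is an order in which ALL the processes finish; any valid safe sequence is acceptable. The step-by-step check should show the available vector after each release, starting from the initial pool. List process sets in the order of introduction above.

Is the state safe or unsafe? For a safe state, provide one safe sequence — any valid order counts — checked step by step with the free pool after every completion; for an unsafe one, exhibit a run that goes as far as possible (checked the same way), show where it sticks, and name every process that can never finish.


UNSAFE.
Key observation: no order helps: past T1, T9, the free pool tops out at (5, 5, 6, 5), below what each blocked process needs in R3.
The run T1, T9 cannot be extended any further. Step-by-step check:
  pool = (2, 3, 3, 1)
  run T1 (needs (2, 0, 0, 1), free (2, 3, 3, 1)); after release of (2, 1, 1, 3) the pool is (4, 4, 4, 4)
  run T9 (needs (0, 1, 4, 1), free (4, 4, 4, 4)); after release of (1, 1, 2, 1) the pool is (5, 5, 6, 5)
  blocked: T8 wants (6, 5, 8, 3), pool (5, 5, 6, 5) — not enough R3 and R4
  blocked: T2 wants (6, 7, 8, 5), pool (5, 5, 6, 5) — not enough R3, R2 and R4
Processes that can never finish: T8 and T2.


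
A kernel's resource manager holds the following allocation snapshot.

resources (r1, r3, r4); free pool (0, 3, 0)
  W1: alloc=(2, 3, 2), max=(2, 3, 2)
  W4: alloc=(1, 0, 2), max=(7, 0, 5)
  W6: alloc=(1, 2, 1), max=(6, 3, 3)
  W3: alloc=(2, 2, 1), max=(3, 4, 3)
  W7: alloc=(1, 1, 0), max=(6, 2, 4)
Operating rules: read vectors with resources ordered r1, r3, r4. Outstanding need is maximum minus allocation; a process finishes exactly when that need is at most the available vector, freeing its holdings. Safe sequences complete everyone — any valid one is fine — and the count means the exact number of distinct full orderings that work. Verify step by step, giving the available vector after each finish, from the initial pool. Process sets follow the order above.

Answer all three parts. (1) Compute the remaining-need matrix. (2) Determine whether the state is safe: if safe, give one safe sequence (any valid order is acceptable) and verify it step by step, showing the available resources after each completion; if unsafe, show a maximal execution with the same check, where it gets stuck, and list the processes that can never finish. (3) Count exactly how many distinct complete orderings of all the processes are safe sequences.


(1) Need matrix, components ordered r1, r3, r4:
  W1: (0, 0, 0)
  W4: (6, 0, 3)
  W6: (5, 1, 2)
  W3: (1, 2, 2)
  W7: (5, 1, 4)
(2) UNSAFE.
Key observation: the wall is r1: completing W1, W3 brings the pool only to (4, 8, 3), and all the rest need more.
The run W1, W3 cannot be extended any further. Step-by-step check:
  pool = (0, 3, 0)
  W1 needs (0, 0, 0) <= (0, 3, 0) -> finishes; pool += (2, 3, 2) = (2, 6, 2)
  W3 needs (1, 2, 2) <= (2, 6, 2) -> finishes; pool += (2, 2, 1) = (4, 8, 3)
  W4 still needs (6, 0, 3) but only (4, 8, 3) is free — short on r1
  W6 still needs (5, 1, 2) but only (4, 8, 3) is free — short on r1
  W7 still needs (5, 1, 4) but only (4, 8, 3) is free — short on r1 and r4
Processes that can never finish: W4, W6 and W7.
(3) Precisely 0 of the possible complete orderings are safe sequences.


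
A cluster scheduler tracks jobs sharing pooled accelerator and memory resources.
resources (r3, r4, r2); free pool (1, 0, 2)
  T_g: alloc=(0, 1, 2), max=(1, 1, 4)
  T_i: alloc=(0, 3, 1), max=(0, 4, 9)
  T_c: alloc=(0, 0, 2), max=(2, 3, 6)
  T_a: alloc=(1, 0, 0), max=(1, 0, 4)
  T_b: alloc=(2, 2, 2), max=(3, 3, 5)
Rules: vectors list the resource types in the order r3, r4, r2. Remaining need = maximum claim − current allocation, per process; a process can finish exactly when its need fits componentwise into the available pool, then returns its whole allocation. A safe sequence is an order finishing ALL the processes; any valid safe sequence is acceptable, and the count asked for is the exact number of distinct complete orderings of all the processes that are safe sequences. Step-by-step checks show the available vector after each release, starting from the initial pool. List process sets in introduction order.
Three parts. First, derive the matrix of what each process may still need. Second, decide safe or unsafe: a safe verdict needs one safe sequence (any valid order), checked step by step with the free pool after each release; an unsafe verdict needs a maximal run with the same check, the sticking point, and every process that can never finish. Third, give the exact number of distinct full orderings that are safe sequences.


(1) Remaining need (order r3, r4, r2):
  T_g: (1, 0, 2)
  T_i: (0, 1, 8)
  T_c: (2, 3, 4)
  T_a: (0, 0, 4)
  T_b: (1, 1, 3)
(2) SAFE, for example via the order T_g, T_b, T_c, T_i, T_a.
Key observation: reading the order forward, T_g is the first process whose need (1, 0, 2) meets the free pool (1, 0, 2) exactly on a resource it requests.
Verifying each step:
  pool = (1, 0, 2)
  T_g needs (1, 0, 2) <= (1, 0, 2) -> finishes; pool += (0, 1, 2) = (1, 1, 4)
  T_b needs (1, 1, 3) <= (1, 1, 4) -> finishes; pool += (2, 2, 2) = (3, 3, 6)
  T_c needs (2, 3, 4) <= (3, 3, 6) -> finishes; pool += (0, 0, 2) = (3, 3, 8)
  T_i needs (0, 1, 8) <= (3, 3, 8) -> finishes; pool += (0, 3, 1) = (3, 6, 9)
  T_a needs (0, 0, 4) <= (3, 6, 9) -> finishes; pool += (1, 0, 0) = (4, 6, 9)
(3) Exactly 4 of the possible complete orderings are safe sequences.


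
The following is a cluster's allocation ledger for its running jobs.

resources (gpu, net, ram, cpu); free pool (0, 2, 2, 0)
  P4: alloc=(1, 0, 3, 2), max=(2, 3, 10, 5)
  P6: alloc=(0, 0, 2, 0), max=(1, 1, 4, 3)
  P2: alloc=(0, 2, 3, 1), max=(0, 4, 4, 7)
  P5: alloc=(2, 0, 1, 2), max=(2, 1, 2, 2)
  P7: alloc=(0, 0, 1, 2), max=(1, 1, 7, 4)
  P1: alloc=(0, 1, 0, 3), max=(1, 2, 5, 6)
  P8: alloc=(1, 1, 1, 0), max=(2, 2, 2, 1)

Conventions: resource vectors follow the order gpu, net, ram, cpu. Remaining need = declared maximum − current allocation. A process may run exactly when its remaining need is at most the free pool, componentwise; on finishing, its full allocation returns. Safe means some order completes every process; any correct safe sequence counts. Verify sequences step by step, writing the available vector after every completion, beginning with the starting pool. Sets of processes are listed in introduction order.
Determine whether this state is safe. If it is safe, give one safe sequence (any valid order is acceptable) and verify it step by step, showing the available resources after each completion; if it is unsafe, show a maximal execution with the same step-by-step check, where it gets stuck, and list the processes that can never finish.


UNSAFE — no complete ordering exists.
Key observation: after P5, P8 the pool peaks at (3, 3, 4, 2), and each blocked process is short somewhere: P4 on ram, cpu; P6 on cpu; P2 on cpu; P7 on ram; P1 on ram, cpu.
The run P5, P8 cannot be extended any further. Check, step by step:
  pool = (0, 2, 2, 0)
  P5: need (0, 1, 1, 0) fits (0, 2, 2, 0); releases (2, 0, 1, 2), pool now (2, 2, 3, 2)
  P8: need (1, 1, 1, 1) fits (2, 2, 3, 2); releases (1, 1, 1, 0), pool now (3, 3, 4, 2)
  blocked: P4 wants (1, 3, 7, 3), pool (3, 3, 4, 2) — not enough ram and cpu
  blocked: P6 wants (1, 1, 2, 3), pool (3, 3, 4, 2) — not enough cpu
  blocked: P2 wants (0, 2, 1, 6), pool (3, 3, 4, 2) — not enough cpu
  blocked: P7 wants (1, 1, 6, 2), pool (3, 3, 4, 2) — not enough ram
  blocked: P1 wants (1, 1, 5, 3), pool (3, 3, 4, 2) — not enough ram and cpu
Never able to finish: P4, P6, P2, P7 and P1.


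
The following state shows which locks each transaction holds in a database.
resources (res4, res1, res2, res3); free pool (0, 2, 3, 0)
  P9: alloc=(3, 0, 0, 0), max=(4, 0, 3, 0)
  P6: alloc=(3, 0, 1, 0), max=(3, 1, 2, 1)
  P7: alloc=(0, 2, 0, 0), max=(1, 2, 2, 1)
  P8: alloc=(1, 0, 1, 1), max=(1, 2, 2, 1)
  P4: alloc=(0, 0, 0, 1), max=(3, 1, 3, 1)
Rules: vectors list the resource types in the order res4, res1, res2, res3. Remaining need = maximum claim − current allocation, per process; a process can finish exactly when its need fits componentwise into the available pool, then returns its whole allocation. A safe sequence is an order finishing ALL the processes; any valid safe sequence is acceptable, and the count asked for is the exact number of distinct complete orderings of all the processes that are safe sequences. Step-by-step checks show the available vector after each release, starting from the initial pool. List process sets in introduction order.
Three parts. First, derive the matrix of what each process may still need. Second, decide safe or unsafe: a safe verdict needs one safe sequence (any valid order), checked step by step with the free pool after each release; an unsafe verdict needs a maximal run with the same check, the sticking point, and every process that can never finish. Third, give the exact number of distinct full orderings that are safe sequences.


(1) Outstanding need per process (order res4, res1, res2, res3):
  P9: (1, 0, 3, 0)
  P6: (0, 1, 1, 1)
  P7: (1, 0, 2, 1)
  P8: (0, 2, 1, 0)
  P4: (3, 1, 3, 0)
(2) SAFE, for example via the order P8, P9, P7, P4, P6.
Key observation: reading the order forward, P8 is the first process whose need (0, 2, 1, 0) meets the free pool (0, 2, 3, 0) exactly on a resource it requests.
Check, step by step:
  pool = (0, 2, 3, 0)
  P8: need (0, 2, 1, 0) fits (0, 2, 3, 0); releases (1, 0, 1, 1), pool now (1, 2, 4, 1)
  P9: need (1, 0, 3, 0) fits (1, 2, 4, 1); releases (3, 0, 0, 0), pool now (4, 2, 4, 1)
  P7: need (1, 0, 2, 1) fits (4, 2, 4, 1); releases (0, 2, 0, 0), pool now (4, 4, 4, 1)
  P4: need (3, 1, 3, 0) fits (4, 4, 4, 1); releases (0, 0, 0, 1), pool now (4, 4, 4, 2)
  P6: need (0, 1, 1, 1) fits (4, 4, 4, 2); releases (3, 0, 1, 0), pool now (7, 4, 5, 2)
(3) Exactly 16 of the possible complete orderings are safe sequences.


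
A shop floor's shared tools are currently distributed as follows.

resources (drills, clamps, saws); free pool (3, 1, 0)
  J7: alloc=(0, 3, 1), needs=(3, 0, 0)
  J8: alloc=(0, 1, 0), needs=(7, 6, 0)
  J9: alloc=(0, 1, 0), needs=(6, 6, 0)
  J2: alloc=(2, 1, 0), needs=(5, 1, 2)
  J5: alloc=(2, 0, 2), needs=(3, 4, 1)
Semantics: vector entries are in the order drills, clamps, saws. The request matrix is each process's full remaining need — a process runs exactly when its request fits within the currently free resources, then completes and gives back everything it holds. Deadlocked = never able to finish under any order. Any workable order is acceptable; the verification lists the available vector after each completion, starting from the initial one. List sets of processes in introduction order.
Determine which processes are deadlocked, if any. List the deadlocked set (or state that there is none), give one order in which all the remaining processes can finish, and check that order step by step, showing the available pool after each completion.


Deadlocked: J8 and J9.
Key observation: the pool after J7, J5, J2 is (7, 5, 3); every surviving request exceeds it in clamps, so progress ends there.
A valid finishing order for the others: J7, J5, J2. Step-by-step check:
  pool = (3, 1, 0)
  J7: need (3, 0, 0) fits (3, 1, 0); releases (0, 3, 1), pool now (3, 4, 1)
  J5: need (3, 4, 1) fits (3, 4, 1); releases (2, 0, 2), pool now (5, 4, 3)
  J2: need (5, 1, 2) fits (5, 4, 3); releases (2, 1, 0), pool now (7, 5, 3)
The blocked processes can never fit:
  J8 cannot run: need (7, 6, 0) vs free (7, 5, 3) (insufficient clamps)
  J9 cannot run: need (6, 6, 0) vs free (7, 5, 3) (insufficient clamps)


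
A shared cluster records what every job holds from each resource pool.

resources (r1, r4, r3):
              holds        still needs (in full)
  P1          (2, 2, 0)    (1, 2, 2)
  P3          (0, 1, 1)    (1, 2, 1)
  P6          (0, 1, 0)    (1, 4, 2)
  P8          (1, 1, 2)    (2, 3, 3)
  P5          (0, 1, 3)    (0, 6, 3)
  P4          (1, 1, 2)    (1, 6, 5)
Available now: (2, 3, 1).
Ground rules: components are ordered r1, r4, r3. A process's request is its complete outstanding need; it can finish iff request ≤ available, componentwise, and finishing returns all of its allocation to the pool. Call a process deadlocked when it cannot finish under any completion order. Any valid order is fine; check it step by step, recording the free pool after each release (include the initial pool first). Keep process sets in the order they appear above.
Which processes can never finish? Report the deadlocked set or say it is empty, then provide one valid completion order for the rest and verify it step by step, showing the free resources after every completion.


The deadlocked set is P8, P5 and P4.
Key observation: once P3, P6, P1 finish, the pool peaks at (4, 7, 2) — and every remaining process still needs more r3 than that.
The rest can finish in the order P3, P6, P1. Step-by-step check:
  pool = (2, 3, 1)
  run P3 (needs (1, 2, 1), free (2, 3, 1)); after release of (0, 1, 1) the pool is (2, 4, 2)
  run P6 (needs (1, 4, 2), free (2, 4, 2)); after release of (0, 1, 0) the pool is (2, 5, 2)
  run P1 (needs (1, 2, 2), free (2, 5, 2)); after release of (2, 2, 0) the pool is (4, 7, 2)
The stuck group stays short no matter what:
  P8 still needs (2, 3, 3) but only (4, 7, 2) is free — short on r3
  P5 still needs (0, 6, 3) but only (4, 7, 2) is free — short on r3
  P4 still needs (1, 6, 5) but only (4, 7, 2) is free — short on r3


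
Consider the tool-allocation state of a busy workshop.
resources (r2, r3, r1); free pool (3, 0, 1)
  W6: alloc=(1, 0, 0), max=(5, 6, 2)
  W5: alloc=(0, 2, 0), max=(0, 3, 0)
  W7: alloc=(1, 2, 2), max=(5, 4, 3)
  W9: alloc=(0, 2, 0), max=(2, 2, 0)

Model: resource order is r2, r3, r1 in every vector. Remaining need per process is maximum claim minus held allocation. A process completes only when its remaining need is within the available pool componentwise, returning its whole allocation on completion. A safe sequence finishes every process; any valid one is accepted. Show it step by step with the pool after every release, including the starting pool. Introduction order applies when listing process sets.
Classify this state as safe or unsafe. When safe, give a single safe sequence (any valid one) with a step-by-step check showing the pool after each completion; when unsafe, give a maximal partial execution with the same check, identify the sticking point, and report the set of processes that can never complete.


UNSAFE — no complete ordering exists.
Key observation: no order helps: past W9, W5, the free pool tops out at (3, 4, 1), below what each blocked process needs in r2.
The run W9, W5 cannot be extended any further. Walking it through:
  pool = (3, 0, 1)
  W9: need (2, 0, 0) fits (3, 0, 1); releases (0, 2, 0), pool now (3, 2, 1)
  W5: need (0, 1, 0) fits (3, 2, 1); releases (0, 2, 0), pool now (3, 4, 1)
  W6 still needs (4, 6, 2) but only (3, 4, 1) is free — short on r2, r3 and r1
  W7 still needs (4, 2, 1) but only (3, 4, 1) is free — short on r2
Processes that can never finish: W6 and W7.


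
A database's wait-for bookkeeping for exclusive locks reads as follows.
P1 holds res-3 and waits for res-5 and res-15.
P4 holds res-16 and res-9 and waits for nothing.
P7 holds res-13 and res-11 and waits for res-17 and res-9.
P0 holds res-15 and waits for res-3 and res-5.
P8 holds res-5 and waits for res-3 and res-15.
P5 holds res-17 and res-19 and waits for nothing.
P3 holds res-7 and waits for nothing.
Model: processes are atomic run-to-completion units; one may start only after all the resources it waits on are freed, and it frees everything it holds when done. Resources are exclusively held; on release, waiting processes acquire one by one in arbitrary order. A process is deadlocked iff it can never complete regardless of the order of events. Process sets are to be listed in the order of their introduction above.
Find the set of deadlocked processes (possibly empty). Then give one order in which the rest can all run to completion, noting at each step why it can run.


The deadlocked set is P1, P0 and P8.
Key observation: the loop P1 -> P0 -> P1 blocks itself forever; P8 is caught in further circular waits.
One completion order for the rest: P4, P5, P7, P3.
Walking it through:
  P4: no waits; runs immediately, freeing res-16 and res-9
  P5: no waits; runs immediately, freeing res-17 and res-19
  P7: everything it awaited (res-17 and res-9) is free; runs, freeing res-13 and res-11
  P3: no waits; runs immediately, freeing res-7


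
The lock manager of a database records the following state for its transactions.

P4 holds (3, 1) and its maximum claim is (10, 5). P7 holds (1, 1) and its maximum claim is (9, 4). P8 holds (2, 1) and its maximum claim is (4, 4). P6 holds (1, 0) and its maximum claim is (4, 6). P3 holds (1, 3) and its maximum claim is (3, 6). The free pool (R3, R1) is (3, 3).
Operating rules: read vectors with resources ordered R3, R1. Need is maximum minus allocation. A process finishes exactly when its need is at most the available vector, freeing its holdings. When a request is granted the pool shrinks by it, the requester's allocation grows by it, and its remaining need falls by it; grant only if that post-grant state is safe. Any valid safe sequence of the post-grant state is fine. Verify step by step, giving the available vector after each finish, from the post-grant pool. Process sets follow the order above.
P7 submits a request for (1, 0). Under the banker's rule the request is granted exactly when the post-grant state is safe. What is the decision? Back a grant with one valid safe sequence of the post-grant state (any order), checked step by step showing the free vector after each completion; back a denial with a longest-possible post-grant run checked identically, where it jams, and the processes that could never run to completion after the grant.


DENY. Granting would leave the state unsafe.
Key observation: P3, P8, P6 can finish, but then (6, 7) is all there is, and the blocked group's R3 demands exceed it.
After a pretend grant, a maximal execution: P3, P8, P6 — then nothing else fits. Walking it through:
  pool = (2, 3)
  P3: need (2, 3) fits (2, 3); releases (1, 3), pool now (3, 6)
  P8: need (2, 3) fits (3, 6); releases (2, 1), pool now (5, 7)
  P6: need (3, 6) fits (5, 7); releases (1, 0), pool now (6, 7)
  blocked: P4 wants (7, 4), pool (6, 7) — not enough R3
  blocked: P7 wants (7, 3), pool (6, 7) — not enough R3
Processes that could never finish after the grant: P4 and P7.


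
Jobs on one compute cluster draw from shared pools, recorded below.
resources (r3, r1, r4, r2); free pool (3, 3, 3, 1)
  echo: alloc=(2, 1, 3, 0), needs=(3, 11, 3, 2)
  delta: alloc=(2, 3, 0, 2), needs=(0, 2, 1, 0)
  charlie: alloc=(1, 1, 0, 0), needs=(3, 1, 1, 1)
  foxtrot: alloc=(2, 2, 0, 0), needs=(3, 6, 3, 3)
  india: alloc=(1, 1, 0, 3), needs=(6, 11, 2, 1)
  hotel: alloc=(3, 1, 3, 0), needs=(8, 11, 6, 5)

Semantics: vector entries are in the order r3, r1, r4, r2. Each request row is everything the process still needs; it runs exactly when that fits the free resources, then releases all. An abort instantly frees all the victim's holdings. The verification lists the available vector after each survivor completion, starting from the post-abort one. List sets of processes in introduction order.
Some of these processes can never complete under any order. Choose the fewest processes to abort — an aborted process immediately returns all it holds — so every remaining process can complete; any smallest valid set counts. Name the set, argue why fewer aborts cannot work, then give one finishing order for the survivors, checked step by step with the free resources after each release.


Abort echo and hotel.
Key observation: india could never have finished before the abort; with (5, 2, 6, 0) returned by echo and hotel, it fits at step 4.
No one abort is enough; case by case: echo alone leaves india blocked (short on r1); delta alone leaves echo blocked (short on r1); charlie alone leaves echo blocked (short on r1); foxtrot alone leaves echo blocked (short on r1); india alone leaves echo blocked (short on r1); hotel alone leaves echo blocked (short on r1).
Survivors finish in the order: charlie, delta, foxtrot, india. Check, step by step (pool after the aborts first):
  pool = (8, 5, 9, 1)
  run charlie (needs (3, 1, 1, 1), free (8, 5, 9, 1)); after release of (1, 1, 0, 0) the pool is (9, 6, 9, 1)
  run delta (needs (0, 2, 1, 0), free (9, 6, 9, 1)); after release of (2, 3, 0, 2) the pool is (11, 9, 9, 3)
  run foxtrot (needs (3, 6, 3, 3), free (11, 9, 9, 3)); after release of (2, 2, 0, 0) the pool is (13, 11, 9, 3)
  run india (needs (6, 11, 2, 1), free (13, 11, 9, 3)); after release of (1, 1, 0, 3) the pool is (14, 12, 9, 6)


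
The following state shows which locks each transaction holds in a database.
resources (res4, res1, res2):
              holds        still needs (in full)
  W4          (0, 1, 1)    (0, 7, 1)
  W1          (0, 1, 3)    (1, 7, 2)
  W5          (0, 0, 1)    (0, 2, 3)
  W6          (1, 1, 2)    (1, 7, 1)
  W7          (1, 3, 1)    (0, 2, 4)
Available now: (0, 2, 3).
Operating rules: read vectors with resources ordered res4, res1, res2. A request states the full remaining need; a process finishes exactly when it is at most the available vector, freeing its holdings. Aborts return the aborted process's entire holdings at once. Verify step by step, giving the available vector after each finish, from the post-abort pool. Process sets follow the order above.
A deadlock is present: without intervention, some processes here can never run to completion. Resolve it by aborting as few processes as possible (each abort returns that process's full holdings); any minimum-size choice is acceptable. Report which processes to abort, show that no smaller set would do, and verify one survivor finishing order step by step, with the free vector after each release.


The answer: abort W4 and W1.
Key observation: aborting W4 and W1 returns (0, 2, 4), and W6 — hopeless before — runs at step 3 with the returned capacity in the pool.
Minimality, checking each single-abort alternative: W4 alone leaves W1 blocked (short on res1); W1 alone leaves W4 blocked (short on res1); W5 alone leaves W4 blocked (short on res1); W6 alone leaves W4 blocked (short on res1); W7 alone leaves W4 blocked (short on res1).
The survivors complete as W5, W7, W6. Check, step by step (starting from the post-abort pool):
  pool = (0, 4, 7)
  run W5 (needs (0, 2, 3), free (0, 4, 7)); after release of (0, 0, 1) the pool is (0, 4, 8)
  run W7 (needs (0, 2, 4), free (0, 4, 8)); after release of (1, 3, 1) the pool is (1, 7, 9)
  run W6 (needs (1, 7, 1), free (1, 7, 9)); after release of (1, 1, 2) the pool is (2, 8, 11)


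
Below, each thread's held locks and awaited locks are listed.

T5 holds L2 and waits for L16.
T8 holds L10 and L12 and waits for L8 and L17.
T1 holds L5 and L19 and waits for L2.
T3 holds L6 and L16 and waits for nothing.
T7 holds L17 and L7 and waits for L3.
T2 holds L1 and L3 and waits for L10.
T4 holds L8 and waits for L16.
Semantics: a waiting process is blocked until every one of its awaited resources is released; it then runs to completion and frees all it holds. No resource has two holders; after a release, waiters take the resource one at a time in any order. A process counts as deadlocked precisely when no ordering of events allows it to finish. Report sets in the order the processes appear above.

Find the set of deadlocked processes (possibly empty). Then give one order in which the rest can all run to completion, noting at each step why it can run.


The deadlocked set is T8, T7 and T2.
Key observation: along T8 -> T7 -> T2 -> T8, each member waits on what the next one holds — a deadlock; no other process is dragged down with it.
A valid finishing order for the others: T3, T4, T5, T1.
Check, step by step:
  run T3 (it waits on nothing); releases L6 and L16
  run T4 (all its waits — L16 — are resolved); releases L8
  run T5 (all its waits — L16 — are resolved); releases L2
  run T1 (all its waits — L2 — are resolved); releases L5 and L19


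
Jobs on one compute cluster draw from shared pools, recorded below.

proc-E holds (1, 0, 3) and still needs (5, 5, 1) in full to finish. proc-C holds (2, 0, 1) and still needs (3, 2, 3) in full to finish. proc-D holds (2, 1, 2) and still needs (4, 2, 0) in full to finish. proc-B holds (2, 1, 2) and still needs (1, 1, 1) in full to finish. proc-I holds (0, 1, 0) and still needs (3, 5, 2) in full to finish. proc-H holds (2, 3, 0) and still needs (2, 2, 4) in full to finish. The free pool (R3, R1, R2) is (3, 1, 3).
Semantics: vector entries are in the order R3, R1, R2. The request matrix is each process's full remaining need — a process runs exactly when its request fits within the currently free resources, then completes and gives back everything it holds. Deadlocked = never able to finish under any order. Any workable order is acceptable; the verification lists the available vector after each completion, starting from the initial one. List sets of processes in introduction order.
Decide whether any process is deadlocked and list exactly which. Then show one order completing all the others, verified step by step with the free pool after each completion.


Nothing here is deadlocked.
Key observation: proc-B can run right away; the returned allocation unlocks the remaining processes in turn.
A valid finishing order for the others: proc-B, proc-H, proc-D, proc-C, proc-E, proc-I. Check, step by step:
  pool = (3, 1, 3)
  proc-B: need (1, 1, 1) fits (3, 1, 3); releases (2, 1, 2), pool now (5, 2, 5)
  proc-H: need (2, 2, 4) fits (5, 2, 5); releases (2, 3, 0), pool now (7, 5, 5)
  proc-D: need (4, 2, 0) fits (7, 5, 5); releases (2, 1, 2), pool now (9, 6, 7)
  proc-C: need (3, 2, 3) fits (9, 6, 7); releases (2, 0, 1), pool now (11, 6, 8)
  proc-E: need (5, 5, 1) fits (11, 6, 8); releases (1, 0, 3), pool now (12, 6, 11)
  proc-I: need (3, 5, 2) fits (12, 6, 11); releases (0, 1, 0), pool now (12, 7, 11)


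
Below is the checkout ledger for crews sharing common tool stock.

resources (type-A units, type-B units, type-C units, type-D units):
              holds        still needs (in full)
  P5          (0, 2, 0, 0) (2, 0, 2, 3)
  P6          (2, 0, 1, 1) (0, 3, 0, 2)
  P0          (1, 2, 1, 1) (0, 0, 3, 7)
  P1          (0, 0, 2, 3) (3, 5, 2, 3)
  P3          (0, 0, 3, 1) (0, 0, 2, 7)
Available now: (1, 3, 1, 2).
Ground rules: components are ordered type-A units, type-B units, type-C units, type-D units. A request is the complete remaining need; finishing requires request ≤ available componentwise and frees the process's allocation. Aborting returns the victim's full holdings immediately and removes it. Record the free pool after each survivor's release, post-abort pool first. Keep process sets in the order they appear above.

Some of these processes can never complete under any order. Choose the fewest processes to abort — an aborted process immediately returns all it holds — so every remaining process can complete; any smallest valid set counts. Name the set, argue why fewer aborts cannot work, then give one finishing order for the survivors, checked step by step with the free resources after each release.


Abort P3.
Key observation: the returned (0, 0, 3, 1) from P3 is what brings P0 — unrunnable before, under any order — into play at step 4.
Minimality: the empty abort set fails — the state is deadlocked as it stands.
Survivors finish in the order: P6, P5, P1, P0. Verifying each step (pool after the aborts first):
  pool = (1, 3, 4, 3)
  P6: need (0, 3, 0, 2) fits (1, 3, 4, 3); releases (2, 0, 1, 1), pool now (3, 3, 5, 4)
  P5: need (2, 0, 2, 3) fits (3, 3, 5, 4); releases (0, 2, 0, 0), pool now (3, 5, 5, 4)
  P1: need (3, 5, 2, 3) fits (3, 5, 5, 4); releases (0, 0, 2, 3), pool now (3, 5, 7, 7)
  P0: need (0, 0, 3, 7) fits (3, 5, 7, 7); releases (1, 2, 1, 1), pool now (4, 7, 8, 8)


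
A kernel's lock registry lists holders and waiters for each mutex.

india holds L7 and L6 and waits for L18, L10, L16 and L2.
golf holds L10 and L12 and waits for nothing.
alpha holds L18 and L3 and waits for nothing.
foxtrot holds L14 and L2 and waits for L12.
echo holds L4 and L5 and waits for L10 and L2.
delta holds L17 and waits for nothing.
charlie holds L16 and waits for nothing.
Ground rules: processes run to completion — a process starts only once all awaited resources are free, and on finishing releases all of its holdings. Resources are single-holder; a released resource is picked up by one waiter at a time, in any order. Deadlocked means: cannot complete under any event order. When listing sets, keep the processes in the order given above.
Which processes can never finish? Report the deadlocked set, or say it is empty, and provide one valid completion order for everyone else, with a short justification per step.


No process is deadlocked.
Key observation: the waits form no ring: some process can always run, and its releases unblock the others one by one.
One completion order for the rest: charlie, alpha, golf, foxtrot, india, delta, echo.
Step-by-step check:
  charlie waits on nothing -> runs at once and releases L16
  alpha waits on nothing -> runs at once and releases L18 and L3
  golf waits on nothing -> runs at once and releases L10 and L12
  run foxtrot (all its waits — L12 — are resolved); releases L14 and L2
  run india (all its waits — L18, L10, L16 and L2 — are resolved); releases L7 and L6
  delta waits on nothing -> runs at once and releases L17
  run echo (all its waits — L10 and L2 — are resolved); releases L4 and L5


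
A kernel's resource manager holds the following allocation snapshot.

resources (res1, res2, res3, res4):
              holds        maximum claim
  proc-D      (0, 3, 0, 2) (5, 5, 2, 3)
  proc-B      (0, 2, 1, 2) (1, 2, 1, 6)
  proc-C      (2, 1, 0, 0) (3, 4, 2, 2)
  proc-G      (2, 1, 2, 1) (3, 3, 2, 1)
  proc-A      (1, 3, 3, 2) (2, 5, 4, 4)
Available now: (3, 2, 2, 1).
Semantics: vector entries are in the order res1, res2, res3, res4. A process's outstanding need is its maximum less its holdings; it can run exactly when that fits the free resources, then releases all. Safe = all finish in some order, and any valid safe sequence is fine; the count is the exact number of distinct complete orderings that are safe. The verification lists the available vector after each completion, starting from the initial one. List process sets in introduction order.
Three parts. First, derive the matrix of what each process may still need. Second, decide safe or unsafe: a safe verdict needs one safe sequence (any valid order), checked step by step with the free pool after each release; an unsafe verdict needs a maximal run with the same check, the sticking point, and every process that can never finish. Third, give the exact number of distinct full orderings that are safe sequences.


(1) Outstanding need per process (order res1, res2, res3, res4):
  proc-D: (5, 2, 2, 1)
  proc-B: (1, 0, 0, 4)
  proc-C: (1, 3, 2, 2)
  proc-G: (1, 2, 0, 0)
  proc-A: (1, 2, 1, 2)
(2) SAFE. One safe sequence: proc-G, proc-C, proc-A, proc-B, proc-D.
Key observation: the first exact fit in this order is proc-G — it needs (1, 2, 0, 0) with (3, 2, 2, 1) free, meeting a requested resource to the last unit.
Walking it through:
  pool = (3, 2, 2, 1)
  proc-G needs (1, 2, 0, 0) <= (3, 2, 2, 1) -> finishes; pool += (2, 1, 2, 1) = (5, 3, 4, 2)
  proc-C needs (1, 3, 2, 2) <= (5, 3, 4, 2) -> finishes; pool += (2, 1, 0, 0) = (7, 4, 4, 2)
  proc-A needs (1, 2, 1, 2) <= (7, 4, 4, 2) -> finishes; pool += (1, 3, 3, 2) = (8, 7, 7, 4)
  proc-B needs (1, 0, 0, 4) <= (8, 7, 7, 4) -> finishes; pool += (0, 2, 1, 2) = (8, 9, 8, 6)
  proc-D needs (5, 2, 2, 1) <= (8, 9, 8, 6) -> finishes; pool += (0, 3, 0, 2) = (8, 12, 8, 8)
(3) Exactly 16 of the possible complete orderings are safe sequences.


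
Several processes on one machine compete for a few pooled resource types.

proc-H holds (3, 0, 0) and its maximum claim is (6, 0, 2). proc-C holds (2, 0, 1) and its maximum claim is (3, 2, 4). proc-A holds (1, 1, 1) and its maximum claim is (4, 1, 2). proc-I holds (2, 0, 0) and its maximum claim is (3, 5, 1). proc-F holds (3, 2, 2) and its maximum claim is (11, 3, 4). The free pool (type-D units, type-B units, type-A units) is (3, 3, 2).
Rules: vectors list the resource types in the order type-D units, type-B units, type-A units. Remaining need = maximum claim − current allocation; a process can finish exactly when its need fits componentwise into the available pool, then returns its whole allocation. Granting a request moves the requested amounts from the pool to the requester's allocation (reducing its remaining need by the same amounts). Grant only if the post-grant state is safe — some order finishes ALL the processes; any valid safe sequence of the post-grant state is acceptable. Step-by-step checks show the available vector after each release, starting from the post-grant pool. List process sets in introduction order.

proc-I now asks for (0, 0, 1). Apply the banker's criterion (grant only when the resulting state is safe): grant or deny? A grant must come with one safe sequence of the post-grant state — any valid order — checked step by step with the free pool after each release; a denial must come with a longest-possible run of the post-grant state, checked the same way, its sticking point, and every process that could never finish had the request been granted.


DENY. Granting would leave the state unsafe.
Key observation: after proc-A, proc-H the pool peaks at (7, 4, 2), and each blocked process is short somewhere: proc-C on type-A units; proc-I on type-B units; proc-F on type-D units.
On the post-grant state, proc-A, proc-H is a maximal run — nothing extends it. Verifying each step:
  pool = (3, 3, 1)
  proc-A needs (3, 0, 1) <= (3, 3, 1) -> finishes; pool += (1, 1, 1) = (4, 4, 2)
  proc-H needs (3, 0, 2) <= (4, 4, 2) -> finishes; pool += (3, 0, 0) = (7, 4, 2)
  proc-C still needs (1, 2, 3) but only (7, 4, 2) is free — short on type-A units
  proc-I still needs (1, 5, 0) but only (7, 4, 2) is free — short on type-B units
  proc-F still needs (8, 1, 2) but only (7, 4, 2) is free — short on type-D units
Processes that could never finish after the grant: proc-C, proc-I and proc-F.


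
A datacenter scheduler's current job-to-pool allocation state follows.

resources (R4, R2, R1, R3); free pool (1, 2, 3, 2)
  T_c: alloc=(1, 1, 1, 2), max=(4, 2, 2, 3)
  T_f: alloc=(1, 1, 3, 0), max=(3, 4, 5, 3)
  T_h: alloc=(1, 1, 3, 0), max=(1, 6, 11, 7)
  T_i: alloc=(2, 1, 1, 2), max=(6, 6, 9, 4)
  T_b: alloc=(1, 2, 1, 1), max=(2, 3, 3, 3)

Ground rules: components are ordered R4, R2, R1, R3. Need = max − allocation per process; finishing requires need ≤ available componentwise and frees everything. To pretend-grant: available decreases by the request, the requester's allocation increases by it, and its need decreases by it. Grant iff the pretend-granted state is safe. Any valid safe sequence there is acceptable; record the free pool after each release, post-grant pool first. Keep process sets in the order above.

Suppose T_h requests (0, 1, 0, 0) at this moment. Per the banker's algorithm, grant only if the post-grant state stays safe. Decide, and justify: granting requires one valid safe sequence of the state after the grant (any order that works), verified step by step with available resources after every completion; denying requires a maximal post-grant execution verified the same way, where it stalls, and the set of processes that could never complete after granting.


GRANT: granting preserves safety; a valid post-grant sequence is T_b, T_f, T_c, T_i, T_h.
Key observation: post-grant, (1, 1, 3, 2) remains, and an order beginning with T_b completes everyone.
Check on the post-grant state, step by step:
  pool = (1, 1, 3, 2)
  T_b needs (1, 1, 2, 2) <= (1, 1, 3, 2) -> finishes; pool += (1, 2, 1, 1) = (2, 3, 4, 3)
  T_f needs (2, 3, 2, 3) <= (2, 3, 4, 3) -> finishes; pool += (1, 1, 3, 0) = (3, 4, 7, 3)
  T_c needs (3, 1, 1, 1) <= (3, 4, 7, 3) -> finishes; pool += (1, 1, 1, 2) = (4, 5, 8, 5)
  T_i needs (4, 5, 8, 2) <= (4, 5, 8, 5) -> finishes; pool += (2, 1, 1, 2) = (6, 6, 9, 7)
  T_h needs (0, 4, 8, 7) <= (6, 6, 9, 7) -> finishes; pool += (1, 2, 3, 0) = (7, 8, 12, 7)


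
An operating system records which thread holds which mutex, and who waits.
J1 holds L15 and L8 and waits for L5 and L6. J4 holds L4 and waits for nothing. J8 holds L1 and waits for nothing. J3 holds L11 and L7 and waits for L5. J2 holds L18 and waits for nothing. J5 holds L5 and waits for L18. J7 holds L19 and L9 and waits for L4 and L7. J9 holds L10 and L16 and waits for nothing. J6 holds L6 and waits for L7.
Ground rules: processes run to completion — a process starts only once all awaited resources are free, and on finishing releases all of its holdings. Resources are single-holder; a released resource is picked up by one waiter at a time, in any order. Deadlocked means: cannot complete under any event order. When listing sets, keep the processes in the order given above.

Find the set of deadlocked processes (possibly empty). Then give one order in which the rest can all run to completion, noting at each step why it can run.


The deadlocked set is empty.
Key observation: although several processes wait, no cycle exists — each chain bottoms out at a free runner.
The rest can finish in the order J2, J4, J5, J3, J7, J8, J9, J6, J1.
Step-by-step check:
  run J2 (it waits on nothing); releases L18
  run J4 (it waits on nothing); releases L4
  J5 waits on L18 — all released -> runs and releases L5
  J3 waits on L5 — all released -> runs and releases L11 and L7
  J7 waits on L4 and L7 — all released -> runs and releases L19 and L9
  run J8 (it waits on nothing); releases L1
  run J9 (it waits on nothing); releases L10 and L16
  J6 waits on L7 — all released -> runs and releases L6
  J1 waits on L5 and L6 — all released -> runs and releases L15 and L8


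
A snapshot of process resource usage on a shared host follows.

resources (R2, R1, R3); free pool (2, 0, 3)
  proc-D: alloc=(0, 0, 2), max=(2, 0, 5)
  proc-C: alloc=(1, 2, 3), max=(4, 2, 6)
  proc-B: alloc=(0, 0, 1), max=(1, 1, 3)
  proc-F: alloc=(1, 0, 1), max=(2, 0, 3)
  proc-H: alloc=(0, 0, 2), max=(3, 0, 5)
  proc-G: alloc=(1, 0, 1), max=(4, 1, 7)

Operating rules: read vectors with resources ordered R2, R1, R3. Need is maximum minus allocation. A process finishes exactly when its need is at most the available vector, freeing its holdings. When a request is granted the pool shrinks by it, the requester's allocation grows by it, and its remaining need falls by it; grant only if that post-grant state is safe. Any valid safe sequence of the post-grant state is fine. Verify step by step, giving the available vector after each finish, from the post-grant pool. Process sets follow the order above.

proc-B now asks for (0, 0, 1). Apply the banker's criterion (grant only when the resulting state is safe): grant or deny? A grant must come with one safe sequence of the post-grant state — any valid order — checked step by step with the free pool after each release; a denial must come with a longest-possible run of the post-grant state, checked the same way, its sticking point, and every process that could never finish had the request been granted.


GRANT: granting preserves safety; a valid post-grant sequence is proc-F, proc-C, proc-H, proc-G, proc-D, proc-B.
Key observation: even at the reduced pool (2, 0, 2), proc-F fits immediately, so safety survives the grant.
Verifying the post-grant state step by step:
  pool = (2, 0, 2)
  proc-F needs (1, 0, 2) <= (2, 0, 2) -> finishes; pool += (1, 0, 1) = (3, 0, 3)
  proc-C needs (3, 0, 3) <= (3, 0, 3) -> finishes; pool += (1, 2, 3) = (4, 2, 6)
  proc-H needs (3, 0, 3) <= (4, 2, 6) -> finishes; pool += (0, 0, 2) = (4, 2, 8)
  proc-G needs (3, 1, 6) <= (4, 2, 8) -> finishes; pool += (1, 0, 1) = (5, 2, 9)
  proc-D needs (2, 0, 3) <= (5, 2, 9) -> finishes; pool += (0, 0, 2) = (5, 2, 11)
  proc-B needs (1, 1, 1) <= (5, 2, 11) -> finishes; pool += (0, 0, 2) = (5, 2, 13)
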